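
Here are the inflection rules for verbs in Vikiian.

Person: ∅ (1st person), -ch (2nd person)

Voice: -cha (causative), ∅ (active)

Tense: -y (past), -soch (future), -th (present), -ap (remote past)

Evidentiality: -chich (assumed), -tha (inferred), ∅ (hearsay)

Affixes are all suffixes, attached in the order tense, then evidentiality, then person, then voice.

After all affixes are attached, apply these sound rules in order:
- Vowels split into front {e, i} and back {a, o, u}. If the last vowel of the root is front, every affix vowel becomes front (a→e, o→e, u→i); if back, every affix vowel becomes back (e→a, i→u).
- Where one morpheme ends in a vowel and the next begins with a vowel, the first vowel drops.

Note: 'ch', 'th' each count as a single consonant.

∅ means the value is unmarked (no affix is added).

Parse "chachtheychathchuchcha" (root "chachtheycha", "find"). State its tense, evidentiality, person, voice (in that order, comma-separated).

present, assumed, 1st person, causative

Segment: chachtheycha-th-chich-cha.
tense: -th → present.
evidentiality: -chich → assumed.
person: ∅ → 1st person.
voice: -cha → causative.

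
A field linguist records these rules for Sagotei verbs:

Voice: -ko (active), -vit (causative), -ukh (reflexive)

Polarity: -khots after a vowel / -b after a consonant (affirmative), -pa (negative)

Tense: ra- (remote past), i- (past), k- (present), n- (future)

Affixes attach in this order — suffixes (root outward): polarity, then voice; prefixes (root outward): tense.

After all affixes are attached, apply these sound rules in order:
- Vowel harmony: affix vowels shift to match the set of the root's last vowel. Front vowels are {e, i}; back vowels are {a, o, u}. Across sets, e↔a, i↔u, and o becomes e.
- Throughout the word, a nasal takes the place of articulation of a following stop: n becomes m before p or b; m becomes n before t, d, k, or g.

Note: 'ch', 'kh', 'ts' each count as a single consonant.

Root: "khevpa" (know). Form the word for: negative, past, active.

Attach tense past i- → ikhevpa.
Attach polarity negative -pa → ikhevpapa.
Attach voice active -ko → ikhevpapako.
Apply vowel harmony: ikhevpapako → ukhevpapako.
Nasal assimilation: no change.

ukhevpapako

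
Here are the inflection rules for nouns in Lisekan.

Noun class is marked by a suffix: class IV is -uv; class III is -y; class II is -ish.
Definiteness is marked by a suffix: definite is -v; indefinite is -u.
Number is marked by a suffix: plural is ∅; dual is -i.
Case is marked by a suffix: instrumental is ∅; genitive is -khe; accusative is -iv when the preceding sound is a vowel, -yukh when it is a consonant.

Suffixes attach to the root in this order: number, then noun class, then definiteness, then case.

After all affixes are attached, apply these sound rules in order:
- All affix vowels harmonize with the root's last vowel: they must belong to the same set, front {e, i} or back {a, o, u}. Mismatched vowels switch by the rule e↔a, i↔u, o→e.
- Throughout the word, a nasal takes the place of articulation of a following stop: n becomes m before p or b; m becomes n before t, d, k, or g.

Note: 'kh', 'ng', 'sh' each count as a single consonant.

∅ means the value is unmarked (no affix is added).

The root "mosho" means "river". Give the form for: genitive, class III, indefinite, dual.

Attach number dual -i → moshoi.
Attach noun class class III -y → moshoiy.
Attach definiteness indefinite -u → moshoiyu.
Attach case genitive -khe → moshoiyukhe.
Apply vowel harmony: moshoiyukhe → moshouyukha.
Nasal assimilation: no change.

moshouyukha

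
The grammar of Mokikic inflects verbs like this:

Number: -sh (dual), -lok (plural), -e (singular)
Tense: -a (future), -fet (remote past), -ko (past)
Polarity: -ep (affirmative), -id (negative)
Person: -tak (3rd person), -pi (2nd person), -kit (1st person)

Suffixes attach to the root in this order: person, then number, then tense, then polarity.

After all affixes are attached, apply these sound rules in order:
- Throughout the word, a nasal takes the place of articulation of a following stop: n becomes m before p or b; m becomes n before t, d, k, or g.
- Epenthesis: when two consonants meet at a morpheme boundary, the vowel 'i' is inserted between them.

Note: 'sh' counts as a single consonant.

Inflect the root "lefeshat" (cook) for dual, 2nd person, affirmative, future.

Attach person 2nd person -pi → lefeshatpi.
Attach number dual -sh → lefeshatpish.
Attach tense future -a → lefeshatpisha.
Attach polarity affirmative -ep → lefeshatpishaep.
Nasal assimilation: no change.
Apply epenthesis: lefeshatpishaep → lefeshatipishaep.

lefeshatipishaep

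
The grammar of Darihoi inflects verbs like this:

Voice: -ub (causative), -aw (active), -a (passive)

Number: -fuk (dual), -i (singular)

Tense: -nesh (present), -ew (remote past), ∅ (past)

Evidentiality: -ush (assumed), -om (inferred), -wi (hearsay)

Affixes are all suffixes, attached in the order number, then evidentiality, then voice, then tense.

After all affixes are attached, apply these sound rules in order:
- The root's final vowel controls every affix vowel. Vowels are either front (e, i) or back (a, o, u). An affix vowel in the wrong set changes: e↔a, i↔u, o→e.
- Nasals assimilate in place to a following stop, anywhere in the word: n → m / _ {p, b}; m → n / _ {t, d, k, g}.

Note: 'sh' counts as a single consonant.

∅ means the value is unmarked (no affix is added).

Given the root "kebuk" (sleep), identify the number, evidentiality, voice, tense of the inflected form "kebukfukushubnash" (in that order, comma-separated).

Segment: kebuk-fuk-ush-ub-nesh.
number: -fuk → dual.
evidentiality: -ush → assumed.
voice: -ub → causative.
tense: -nesh → present.

dual, assumed, causative, present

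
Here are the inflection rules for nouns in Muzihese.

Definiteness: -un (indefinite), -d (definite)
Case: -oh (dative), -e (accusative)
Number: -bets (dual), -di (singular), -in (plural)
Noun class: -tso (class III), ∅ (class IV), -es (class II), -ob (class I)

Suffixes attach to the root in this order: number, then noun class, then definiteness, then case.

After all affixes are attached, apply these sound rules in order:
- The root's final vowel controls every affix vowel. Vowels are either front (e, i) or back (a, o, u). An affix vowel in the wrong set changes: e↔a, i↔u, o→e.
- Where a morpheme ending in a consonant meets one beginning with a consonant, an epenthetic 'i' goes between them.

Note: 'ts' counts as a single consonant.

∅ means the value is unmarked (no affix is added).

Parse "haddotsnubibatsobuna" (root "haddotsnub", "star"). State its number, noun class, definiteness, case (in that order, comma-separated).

Segment: haddotsnub-bets-ob-un-e.
number: -bets → dual.
noun class: -ob → class I.
definiteness: -un → indefinite.
case: -e → accusative.

dual, class I, indefinite, accusative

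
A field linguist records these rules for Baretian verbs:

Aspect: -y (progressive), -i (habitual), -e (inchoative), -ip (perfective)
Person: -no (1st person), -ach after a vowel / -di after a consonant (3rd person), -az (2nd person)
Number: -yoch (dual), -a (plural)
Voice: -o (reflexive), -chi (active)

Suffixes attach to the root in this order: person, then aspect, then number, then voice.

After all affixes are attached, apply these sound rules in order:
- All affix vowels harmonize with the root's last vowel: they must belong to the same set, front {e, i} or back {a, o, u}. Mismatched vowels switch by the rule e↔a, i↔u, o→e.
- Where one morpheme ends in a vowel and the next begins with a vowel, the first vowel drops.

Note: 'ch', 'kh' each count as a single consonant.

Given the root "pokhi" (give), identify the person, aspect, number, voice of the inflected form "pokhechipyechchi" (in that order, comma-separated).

Segment: pokhi-ach-ip-yoch-chi.
person: -ach/di → 3rd person.
aspect: -ip → perfective.
number: -yoch → dual.
voice: -chi → active.

3rd person, perfective, dual, active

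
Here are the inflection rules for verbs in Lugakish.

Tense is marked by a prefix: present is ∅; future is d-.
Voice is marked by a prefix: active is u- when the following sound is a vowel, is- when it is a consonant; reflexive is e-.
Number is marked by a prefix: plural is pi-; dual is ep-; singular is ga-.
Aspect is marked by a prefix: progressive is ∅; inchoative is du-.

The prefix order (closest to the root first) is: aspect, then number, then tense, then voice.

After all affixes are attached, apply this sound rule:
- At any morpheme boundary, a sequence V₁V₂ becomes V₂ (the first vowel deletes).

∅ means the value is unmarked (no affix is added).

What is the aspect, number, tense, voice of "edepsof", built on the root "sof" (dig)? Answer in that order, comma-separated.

progressive, dual, future, reflexive

Segment: e-d-ep-sof.
aspect: ∅ → progressive.
number: ep- → dual.
tense: d- → future.
voice: e- → reflexive.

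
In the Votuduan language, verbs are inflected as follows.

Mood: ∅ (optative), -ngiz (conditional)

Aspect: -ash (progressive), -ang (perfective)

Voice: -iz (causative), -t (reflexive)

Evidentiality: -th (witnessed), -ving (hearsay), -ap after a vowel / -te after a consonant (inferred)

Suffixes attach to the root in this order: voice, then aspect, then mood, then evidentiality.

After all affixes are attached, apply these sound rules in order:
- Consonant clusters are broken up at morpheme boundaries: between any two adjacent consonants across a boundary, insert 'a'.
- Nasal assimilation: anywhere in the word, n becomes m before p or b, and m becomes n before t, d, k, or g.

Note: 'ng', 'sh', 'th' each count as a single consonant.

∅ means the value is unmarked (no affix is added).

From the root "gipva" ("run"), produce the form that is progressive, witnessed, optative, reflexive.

Attach voice reflexive -t → gipvat.
Attach aspect progressive -ash → gipvatash.
mood = optative: zero marking, form stays gipvatash.
Attach evidentiality witnessed -th → gipvatashth.
Apply epenthesis: gipvatashth → gipvatashath.
Nasal assimilation: no change.

gipvatashath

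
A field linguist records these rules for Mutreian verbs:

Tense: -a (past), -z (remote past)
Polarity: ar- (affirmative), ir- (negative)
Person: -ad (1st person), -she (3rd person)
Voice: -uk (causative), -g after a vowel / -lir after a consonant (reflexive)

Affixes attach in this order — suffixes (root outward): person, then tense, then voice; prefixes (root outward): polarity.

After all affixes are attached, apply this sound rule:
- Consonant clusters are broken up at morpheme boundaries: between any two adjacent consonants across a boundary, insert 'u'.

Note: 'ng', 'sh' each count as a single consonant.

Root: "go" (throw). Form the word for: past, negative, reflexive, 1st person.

Attach polarity negative ir- → irgo.
Attach person 1st person -ad → irgoad.
Attach tense past -a → irgoada.
Attach voice reflexive -g (after vowel 'a') → irgoadag.
Apply epenthesis: irgoadag → irugoadag.

irugoadag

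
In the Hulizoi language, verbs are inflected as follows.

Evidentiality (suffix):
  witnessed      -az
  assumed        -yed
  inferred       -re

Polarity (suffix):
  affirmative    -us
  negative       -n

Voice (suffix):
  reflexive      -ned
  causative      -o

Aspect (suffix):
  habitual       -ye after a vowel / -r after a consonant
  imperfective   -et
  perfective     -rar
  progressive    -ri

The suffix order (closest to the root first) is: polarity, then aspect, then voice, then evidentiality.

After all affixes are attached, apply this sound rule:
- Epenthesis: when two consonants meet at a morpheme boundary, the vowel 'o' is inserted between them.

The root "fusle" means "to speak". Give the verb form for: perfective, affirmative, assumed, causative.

fusleusoraroyed

Attach polarity affirmative -us → fusleus.
Attach aspect perfective -rar → fusleusrar.
Attach voice causative -o → fusleusraro.
Attach evidentiality assumed -yed → fusleusraroyed.
Apply epenthesis: fusleusraroyed → fusleusoraroyed.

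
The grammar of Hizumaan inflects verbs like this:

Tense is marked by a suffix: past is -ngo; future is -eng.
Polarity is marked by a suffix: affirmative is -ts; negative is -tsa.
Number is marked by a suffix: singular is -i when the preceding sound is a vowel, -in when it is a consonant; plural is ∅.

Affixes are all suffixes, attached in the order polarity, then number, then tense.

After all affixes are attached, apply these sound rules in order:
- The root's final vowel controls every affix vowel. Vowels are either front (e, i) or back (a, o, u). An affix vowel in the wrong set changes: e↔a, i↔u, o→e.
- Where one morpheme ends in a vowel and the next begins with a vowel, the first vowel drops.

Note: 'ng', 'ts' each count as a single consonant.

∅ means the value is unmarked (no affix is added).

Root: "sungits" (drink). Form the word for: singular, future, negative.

sungitstseng

Attach polarity negative -tsa → sungitstsa.
Attach number singular -i (after vowel 'a') → sungitstsai.
Attach tense future -eng → sungitstsaieng.
Apply vowel harmony: sungitstsaieng → sungitstseieng.
Apply vowel deletion: sungitstseieng → sungitstseng.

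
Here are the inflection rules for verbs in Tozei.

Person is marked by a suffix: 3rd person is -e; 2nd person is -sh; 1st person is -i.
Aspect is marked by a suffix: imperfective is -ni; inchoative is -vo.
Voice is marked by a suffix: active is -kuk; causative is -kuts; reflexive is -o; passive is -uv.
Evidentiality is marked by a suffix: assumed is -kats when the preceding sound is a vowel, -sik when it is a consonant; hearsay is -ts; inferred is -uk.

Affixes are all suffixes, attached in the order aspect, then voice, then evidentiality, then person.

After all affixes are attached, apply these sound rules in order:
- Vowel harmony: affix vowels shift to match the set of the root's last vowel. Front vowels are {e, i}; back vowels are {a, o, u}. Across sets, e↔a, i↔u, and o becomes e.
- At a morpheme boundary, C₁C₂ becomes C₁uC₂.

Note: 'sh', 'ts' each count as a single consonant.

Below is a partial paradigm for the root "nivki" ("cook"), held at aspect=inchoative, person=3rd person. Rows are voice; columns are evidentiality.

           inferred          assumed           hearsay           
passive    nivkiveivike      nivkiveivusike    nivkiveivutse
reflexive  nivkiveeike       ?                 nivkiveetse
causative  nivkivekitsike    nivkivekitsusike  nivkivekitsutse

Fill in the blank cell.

nivkiveeketse

Attach aspect inchoative -vo → nivkivo.
Attach voice reflexive -o → nivkivoo.
Attach evidentiality assumed -kats (after vowel 'o') → nivkivookats.
Attach person 3rd person -e → nivkivookatse.
Apply vowel harmony: nivkivookatse → nivkiveeketse.
Epenthesis: no change.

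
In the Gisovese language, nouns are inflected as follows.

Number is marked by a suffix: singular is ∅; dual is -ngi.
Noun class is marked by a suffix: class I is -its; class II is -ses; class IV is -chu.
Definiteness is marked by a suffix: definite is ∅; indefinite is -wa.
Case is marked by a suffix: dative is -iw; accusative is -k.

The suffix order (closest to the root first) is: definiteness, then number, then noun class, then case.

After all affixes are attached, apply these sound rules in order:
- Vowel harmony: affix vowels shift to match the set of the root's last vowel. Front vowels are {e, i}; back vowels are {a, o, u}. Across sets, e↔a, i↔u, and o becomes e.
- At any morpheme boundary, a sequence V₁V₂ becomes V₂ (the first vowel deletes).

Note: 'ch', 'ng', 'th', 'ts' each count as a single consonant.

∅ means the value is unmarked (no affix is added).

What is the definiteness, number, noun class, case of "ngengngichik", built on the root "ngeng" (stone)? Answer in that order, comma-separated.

Segment: ngeng-ngi-chu-k.
definiteness: ∅ → definite.
number: -ngi → dual.
noun class: -chu → class IV.
case: -k → accusative.

definite, dual, class IV, accusative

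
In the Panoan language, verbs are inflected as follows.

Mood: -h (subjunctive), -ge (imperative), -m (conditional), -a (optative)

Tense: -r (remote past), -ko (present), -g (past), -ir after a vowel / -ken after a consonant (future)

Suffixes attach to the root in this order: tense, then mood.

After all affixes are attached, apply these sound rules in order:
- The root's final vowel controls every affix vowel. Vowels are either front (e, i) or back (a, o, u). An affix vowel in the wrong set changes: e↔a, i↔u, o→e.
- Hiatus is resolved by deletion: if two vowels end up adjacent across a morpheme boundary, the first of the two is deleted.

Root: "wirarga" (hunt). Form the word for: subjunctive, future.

wirargurh

Attach tense future -ir (after vowel 'a') → wirargair.
Attach mood subjunctive -h → wirargairh.
Apply vowel harmony: wirargairh → wirargaurh.
Apply vowel deletion: wirargaurh → wirargurh.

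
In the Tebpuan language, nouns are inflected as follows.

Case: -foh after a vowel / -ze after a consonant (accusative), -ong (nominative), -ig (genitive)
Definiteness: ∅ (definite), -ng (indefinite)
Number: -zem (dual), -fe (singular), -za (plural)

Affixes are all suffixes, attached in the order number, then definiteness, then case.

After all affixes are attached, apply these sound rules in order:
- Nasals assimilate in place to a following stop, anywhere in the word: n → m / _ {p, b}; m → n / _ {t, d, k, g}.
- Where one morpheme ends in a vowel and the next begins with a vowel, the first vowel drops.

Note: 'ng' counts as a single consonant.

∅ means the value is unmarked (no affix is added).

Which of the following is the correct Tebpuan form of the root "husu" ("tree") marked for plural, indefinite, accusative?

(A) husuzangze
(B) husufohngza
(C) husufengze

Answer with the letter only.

Attach number plural -za → husuza.
Attach definiteness indefinite -ng → husuzang.
Attach case accusative -ze (after consonant 'ng') → husuzangze.
Nasal assimilation: no change.
Vowel deletion: no change.
So the correct form is husuzangze, option (A).
(B) husufohngza is wrong: it has the affixes in the wrong order.
(C) husufengze is wrong: it uses singular instead of plural for number.

A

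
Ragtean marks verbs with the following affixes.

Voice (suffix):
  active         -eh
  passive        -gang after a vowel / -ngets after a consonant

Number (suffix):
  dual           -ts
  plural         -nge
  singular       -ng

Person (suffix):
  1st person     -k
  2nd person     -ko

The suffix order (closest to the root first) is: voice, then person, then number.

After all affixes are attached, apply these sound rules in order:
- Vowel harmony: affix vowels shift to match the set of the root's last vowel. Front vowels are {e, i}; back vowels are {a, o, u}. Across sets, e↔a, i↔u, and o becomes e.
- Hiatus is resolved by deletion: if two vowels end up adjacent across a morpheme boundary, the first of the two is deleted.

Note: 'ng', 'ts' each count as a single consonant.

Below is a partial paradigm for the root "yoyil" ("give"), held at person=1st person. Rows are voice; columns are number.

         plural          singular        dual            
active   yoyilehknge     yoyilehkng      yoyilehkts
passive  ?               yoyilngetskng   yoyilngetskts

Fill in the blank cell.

Attach voice passive -ngets (after consonant 'l') → yoyilngets.
Attach person 1st person -k → yoyilngetsk.
Attach number plural -nge → yoyilngetsknge.
Vowel harmony: no change.
Vowel deletion: no change.

yoyilngetsknge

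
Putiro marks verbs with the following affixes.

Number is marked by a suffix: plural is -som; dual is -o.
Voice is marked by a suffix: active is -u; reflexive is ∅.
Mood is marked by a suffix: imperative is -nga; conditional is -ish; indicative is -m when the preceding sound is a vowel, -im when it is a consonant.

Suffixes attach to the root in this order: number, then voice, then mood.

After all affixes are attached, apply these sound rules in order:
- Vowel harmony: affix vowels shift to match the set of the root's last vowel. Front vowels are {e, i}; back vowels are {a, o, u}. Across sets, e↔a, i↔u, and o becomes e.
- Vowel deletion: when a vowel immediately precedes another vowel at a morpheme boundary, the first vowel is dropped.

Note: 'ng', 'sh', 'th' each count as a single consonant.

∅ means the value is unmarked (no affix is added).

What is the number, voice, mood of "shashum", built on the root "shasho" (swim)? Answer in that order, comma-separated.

Segment: shasho-o-u-m.
number: -o → dual.
voice: -u → active.
mood: -m/im → indicative.

dual, active, indicative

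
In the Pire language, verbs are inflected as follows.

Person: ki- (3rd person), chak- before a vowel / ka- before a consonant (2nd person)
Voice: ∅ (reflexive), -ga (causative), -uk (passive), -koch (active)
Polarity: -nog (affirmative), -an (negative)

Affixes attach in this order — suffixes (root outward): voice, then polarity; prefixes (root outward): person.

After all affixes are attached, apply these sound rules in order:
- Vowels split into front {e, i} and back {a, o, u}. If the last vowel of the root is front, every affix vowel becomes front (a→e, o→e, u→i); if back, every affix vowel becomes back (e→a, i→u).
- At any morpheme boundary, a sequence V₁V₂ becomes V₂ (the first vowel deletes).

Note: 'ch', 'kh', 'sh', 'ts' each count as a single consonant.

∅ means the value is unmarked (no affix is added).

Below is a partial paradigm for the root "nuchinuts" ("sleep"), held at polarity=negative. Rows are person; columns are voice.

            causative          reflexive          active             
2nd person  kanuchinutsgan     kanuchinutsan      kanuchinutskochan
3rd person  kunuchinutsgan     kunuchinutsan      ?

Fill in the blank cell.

Attach voice active -koch → nuchinutskoch.
Attach person 3rd person ki- → kinuchinutskoch.
Attach polarity negative -an → kinuchinutskochan.
Apply vowel harmony: kinuchinutskochan → kunuchinutskochan.
Vowel deletion: no change.

kunuchinutskochan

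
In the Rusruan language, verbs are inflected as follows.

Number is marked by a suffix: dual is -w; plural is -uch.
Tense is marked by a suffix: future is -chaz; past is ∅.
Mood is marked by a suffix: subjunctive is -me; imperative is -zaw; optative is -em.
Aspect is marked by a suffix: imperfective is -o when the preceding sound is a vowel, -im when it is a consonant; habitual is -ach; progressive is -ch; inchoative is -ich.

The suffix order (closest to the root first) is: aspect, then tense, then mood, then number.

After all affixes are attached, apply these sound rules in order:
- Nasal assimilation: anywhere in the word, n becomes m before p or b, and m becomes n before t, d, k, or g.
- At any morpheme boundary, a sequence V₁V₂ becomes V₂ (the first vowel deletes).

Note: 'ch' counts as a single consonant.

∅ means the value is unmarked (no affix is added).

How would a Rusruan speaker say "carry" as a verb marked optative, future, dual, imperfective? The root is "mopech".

mopechimchazemw

Attach aspect imperfective -im (after consonant 'ch') → mopechim.
Attach tense future -chaz → mopechimchaz.
Attach mood optative -em → mopechimchazem.
Attach number dual -w → mopechimchazemw.
Nasal assimilation: no change.
Vowel deletion: no change.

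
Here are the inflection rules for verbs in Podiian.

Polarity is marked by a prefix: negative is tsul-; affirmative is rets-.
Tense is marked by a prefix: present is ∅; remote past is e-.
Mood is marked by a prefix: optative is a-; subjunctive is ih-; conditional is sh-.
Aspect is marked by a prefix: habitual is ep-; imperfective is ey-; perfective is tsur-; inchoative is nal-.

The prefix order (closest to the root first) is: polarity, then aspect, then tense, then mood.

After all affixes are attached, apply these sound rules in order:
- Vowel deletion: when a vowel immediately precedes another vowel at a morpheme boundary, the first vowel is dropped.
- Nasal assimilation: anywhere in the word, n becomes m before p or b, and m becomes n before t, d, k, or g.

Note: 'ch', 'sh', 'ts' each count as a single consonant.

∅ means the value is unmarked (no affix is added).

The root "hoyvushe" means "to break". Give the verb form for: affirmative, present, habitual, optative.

Attach polarity affirmative rets- → retshoyvushe.
Attach aspect habitual ep- → epretshoyvushe.
tense = present: zero marking, form stays epretshoyvushe.
Attach mood optative a- → aepretshoyvushe.
Apply vowel deletion: aepretshoyvushe → epretshoyvushe.
Nasal assimilation: no change.

epretshoyvushe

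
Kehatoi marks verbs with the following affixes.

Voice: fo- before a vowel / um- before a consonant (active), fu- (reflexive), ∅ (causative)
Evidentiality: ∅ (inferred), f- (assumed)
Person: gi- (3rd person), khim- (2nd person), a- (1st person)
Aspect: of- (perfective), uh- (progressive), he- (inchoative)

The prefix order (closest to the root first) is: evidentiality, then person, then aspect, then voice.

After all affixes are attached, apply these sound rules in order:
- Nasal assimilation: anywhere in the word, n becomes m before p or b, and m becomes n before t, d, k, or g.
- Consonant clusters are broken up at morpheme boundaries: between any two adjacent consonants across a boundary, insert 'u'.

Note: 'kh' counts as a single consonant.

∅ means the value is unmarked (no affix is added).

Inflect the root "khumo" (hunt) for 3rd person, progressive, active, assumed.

fouhugifukhumo

Attach evidentiality assumed f- → fkhumo.
Attach person 3rd person gi- → gifkhumo.
Attach aspect progressive uh- → uhgifkhumo.
Attach voice active fo- (before vowel 'u') → fouhgifkhumo.
Nasal assimilation: no change.
Apply epenthesis: fouhgifkhumo → fouhugifukhumo.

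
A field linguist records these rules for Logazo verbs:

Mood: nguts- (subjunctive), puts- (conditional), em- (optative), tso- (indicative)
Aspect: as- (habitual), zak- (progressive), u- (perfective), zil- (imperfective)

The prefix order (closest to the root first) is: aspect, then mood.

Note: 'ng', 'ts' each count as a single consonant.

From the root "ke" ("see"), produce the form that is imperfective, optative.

Attach aspect imperfective zil- → zilke.
Attach mood optative em- → emzilke.

emzilke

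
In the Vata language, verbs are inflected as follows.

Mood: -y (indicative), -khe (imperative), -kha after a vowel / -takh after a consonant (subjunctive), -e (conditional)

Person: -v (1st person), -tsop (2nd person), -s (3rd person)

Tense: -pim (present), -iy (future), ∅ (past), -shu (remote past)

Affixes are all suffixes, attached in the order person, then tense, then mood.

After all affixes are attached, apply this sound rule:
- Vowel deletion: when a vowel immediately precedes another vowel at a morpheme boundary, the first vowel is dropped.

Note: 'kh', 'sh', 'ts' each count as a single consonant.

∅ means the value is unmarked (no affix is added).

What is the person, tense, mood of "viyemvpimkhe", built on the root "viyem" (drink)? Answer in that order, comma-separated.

Segment: viyem-v-pim-khe.
person: -v → 1st person.
tense: -pim → present.
mood: -khe → imperative.

1st person, present, imperative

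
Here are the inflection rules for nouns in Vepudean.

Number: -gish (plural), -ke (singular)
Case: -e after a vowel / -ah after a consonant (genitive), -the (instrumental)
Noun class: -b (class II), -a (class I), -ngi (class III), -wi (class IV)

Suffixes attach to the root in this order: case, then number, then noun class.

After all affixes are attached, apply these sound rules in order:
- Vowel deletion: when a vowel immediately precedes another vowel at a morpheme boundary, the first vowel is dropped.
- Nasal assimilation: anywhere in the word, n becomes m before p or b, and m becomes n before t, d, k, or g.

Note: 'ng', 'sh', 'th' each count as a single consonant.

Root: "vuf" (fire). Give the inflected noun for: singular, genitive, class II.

vufahkeb

Attach case genitive -ah (after consonant 'f') → vufah.
Attach number singular -ke → vufahke.
Attach noun class class II -b → vufahkeb.
Vowel deletion: no change.
Nasal assimilation: no change.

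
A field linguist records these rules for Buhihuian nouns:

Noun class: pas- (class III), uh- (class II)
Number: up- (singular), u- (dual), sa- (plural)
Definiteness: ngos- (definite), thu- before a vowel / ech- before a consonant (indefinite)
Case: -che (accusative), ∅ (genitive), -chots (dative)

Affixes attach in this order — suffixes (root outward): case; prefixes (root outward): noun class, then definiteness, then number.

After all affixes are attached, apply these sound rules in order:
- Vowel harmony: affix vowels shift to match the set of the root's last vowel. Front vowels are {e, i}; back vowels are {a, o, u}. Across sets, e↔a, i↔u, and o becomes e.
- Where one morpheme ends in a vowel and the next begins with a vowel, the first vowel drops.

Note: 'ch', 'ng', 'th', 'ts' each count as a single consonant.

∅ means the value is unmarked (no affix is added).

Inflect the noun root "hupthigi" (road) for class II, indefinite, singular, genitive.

Attach noun class class II uh- → uhhupthigi.
Attach definiteness indefinite thu- (before vowel 'u') → thuuhhupthigi.
Attach number singular up- → upthuuhhupthigi.
case = genitive: zero marking, form stays upthuuhhupthigi.
Apply vowel harmony: upthuuhhupthigi → ipthiihhupthigi.
Apply vowel deletion: ipthiihhupthigi → ipthihhupthigi.

ipthihhupthigi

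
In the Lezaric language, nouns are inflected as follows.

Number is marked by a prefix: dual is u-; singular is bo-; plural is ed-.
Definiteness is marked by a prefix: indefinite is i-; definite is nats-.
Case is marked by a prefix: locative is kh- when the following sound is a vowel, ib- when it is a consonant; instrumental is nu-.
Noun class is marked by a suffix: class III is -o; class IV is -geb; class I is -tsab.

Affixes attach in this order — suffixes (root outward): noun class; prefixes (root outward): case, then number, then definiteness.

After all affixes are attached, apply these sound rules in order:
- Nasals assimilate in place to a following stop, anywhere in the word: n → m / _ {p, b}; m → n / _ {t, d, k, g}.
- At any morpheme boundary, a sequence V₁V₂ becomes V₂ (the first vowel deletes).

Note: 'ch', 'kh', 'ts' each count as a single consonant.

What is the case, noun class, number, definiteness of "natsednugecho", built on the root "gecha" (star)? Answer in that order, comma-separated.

instrumental, class III, plural, definite

Segment: nats-ed-nu-gecha-o.
case: nu- → instrumental.
noun class: -o → class III.
number: ed- → plural.
definiteness: nats- → definite.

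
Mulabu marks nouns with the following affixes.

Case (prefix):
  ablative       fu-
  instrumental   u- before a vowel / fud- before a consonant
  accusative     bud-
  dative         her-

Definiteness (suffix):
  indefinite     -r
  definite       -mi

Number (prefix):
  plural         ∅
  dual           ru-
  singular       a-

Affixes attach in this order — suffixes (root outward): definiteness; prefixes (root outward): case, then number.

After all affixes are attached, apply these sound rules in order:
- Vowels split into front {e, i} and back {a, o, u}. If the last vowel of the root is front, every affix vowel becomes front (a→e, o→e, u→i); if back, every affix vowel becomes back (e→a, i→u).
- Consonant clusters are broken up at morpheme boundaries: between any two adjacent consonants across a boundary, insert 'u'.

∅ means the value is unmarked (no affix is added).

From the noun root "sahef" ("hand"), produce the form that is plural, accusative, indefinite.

bidusahefur

Attach definiteness indefinite -r → sahefr.
Attach case accusative bud- → budsahefr.
number = plural: zero marking, form stays budsahefr.
Apply vowel harmony: budsahefr → bidsahefr.
Apply epenthesis: bidsahefr → bidusahefur.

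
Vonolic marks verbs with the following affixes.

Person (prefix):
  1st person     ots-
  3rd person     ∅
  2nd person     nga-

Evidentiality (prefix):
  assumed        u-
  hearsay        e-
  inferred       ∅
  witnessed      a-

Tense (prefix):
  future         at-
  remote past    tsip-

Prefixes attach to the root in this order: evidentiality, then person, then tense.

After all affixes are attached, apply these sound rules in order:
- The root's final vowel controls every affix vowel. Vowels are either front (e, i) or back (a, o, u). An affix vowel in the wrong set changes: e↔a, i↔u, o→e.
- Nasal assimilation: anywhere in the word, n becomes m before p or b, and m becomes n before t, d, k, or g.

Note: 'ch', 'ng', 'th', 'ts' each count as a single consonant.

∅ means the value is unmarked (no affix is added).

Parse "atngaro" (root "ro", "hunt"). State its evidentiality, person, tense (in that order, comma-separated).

inferred, 2nd person, future

Segment: at-nga-ro.
evidentiality: ∅ → inferred.
person: nga- → 2nd person.
tense: at- → future.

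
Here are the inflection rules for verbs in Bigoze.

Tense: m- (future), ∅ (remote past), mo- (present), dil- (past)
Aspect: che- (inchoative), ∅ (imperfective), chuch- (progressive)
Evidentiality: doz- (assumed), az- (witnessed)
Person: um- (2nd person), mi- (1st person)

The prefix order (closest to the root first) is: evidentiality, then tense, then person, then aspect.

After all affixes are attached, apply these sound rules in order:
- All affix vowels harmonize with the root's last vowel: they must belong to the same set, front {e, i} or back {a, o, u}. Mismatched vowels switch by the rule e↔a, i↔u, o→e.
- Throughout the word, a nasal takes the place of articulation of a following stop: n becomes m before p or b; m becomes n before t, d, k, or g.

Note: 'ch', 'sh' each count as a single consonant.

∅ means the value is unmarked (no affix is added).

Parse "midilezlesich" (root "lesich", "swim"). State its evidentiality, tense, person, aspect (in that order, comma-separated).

witnessed, past, 1st person, imperfective

Segment: mi-dil-az-lesich.
evidentiality: az- → witnessed.
tense: dil- → past.
person: mi- → 1st person.
aspect: ∅ → imperfective.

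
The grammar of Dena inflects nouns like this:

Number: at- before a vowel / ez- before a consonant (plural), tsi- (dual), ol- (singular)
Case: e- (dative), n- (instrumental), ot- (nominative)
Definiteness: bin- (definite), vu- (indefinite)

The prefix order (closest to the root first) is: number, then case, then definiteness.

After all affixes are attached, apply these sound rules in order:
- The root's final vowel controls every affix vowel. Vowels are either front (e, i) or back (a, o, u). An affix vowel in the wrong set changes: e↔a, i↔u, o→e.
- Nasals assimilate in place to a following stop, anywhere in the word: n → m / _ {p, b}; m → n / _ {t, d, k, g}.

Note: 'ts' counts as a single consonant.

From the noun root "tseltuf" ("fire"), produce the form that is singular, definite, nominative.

bunotoltseltuf

Attach number singular ol- → oltseltuf.
Attach case nominative ot- → otoltseltuf.
Attach definiteness definite bin- → binotoltseltuf.
Apply vowel harmony: binotoltseltuf → bunotoltseltuf.
Nasal assimilation: no change.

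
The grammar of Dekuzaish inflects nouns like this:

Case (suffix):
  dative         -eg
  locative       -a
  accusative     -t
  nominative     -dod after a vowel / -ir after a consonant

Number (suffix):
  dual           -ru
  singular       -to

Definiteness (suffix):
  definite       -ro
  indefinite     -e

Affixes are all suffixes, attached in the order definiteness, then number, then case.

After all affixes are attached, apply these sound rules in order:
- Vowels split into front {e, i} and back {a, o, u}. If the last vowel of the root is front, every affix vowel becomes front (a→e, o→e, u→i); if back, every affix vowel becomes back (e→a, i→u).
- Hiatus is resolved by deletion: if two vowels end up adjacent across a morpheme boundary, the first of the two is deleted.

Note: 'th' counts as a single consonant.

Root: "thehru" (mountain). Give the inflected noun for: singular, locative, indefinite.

thehrata

Attach definiteness indefinite -e → thehrue.
Attach number singular -to → thehrueto.
Attach case locative -a → thehruetoa.
Apply vowel harmony: thehruetoa → thehruatoa.
Apply vowel deletion: thehruatoa → thehrata.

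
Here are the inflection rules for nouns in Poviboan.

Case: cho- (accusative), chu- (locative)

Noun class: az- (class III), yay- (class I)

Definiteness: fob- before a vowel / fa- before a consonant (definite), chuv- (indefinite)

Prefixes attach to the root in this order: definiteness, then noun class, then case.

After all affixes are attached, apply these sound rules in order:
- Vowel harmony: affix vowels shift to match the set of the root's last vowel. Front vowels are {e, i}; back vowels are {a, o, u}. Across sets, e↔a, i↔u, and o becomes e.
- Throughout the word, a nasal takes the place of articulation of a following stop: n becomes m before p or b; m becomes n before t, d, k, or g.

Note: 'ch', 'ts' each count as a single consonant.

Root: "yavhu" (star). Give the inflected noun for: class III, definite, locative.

Attach definiteness definite fa- (before consonant 'y') → fayavhu.
Attach noun class class III az- → azfayavhu.
Attach case locative chu- → chuazfayavhu.
Vowel harmony: no change.
Nasal assimilation: no change.

chuazfayavhu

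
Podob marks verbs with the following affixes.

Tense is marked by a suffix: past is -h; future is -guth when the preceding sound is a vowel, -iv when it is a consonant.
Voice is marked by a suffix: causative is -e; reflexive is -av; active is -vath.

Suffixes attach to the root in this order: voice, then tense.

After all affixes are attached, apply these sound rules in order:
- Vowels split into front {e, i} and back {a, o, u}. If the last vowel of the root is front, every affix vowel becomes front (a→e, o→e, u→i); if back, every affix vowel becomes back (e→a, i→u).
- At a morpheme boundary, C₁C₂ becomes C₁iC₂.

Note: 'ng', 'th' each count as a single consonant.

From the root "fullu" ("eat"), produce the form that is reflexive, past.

fulluavih

Attach voice reflexive -av → fulluav.
Attach tense past -h → fulluavh.
Vowel harmony: no change.
Apply epenthesis: fulluavh → fulluavih.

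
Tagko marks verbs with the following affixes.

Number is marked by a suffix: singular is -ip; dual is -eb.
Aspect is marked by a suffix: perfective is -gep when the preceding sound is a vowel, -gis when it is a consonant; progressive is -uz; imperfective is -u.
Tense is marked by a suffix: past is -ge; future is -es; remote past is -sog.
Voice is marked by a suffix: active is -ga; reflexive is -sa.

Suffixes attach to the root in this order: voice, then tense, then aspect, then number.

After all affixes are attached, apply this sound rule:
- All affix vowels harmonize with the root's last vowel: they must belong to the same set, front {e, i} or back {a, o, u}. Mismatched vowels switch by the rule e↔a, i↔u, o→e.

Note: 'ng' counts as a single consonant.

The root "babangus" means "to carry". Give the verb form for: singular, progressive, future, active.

Attach voice active -ga → babangusga.
Attach tense future -es → babangusgaes.
Attach aspect progressive -uz → babangusgaesuz.
Attach number singular -ip → babangusgaesuzip.
Apply vowel harmony: babangusgaesuzip → babangusgaasuzup.

babangusgaasuzup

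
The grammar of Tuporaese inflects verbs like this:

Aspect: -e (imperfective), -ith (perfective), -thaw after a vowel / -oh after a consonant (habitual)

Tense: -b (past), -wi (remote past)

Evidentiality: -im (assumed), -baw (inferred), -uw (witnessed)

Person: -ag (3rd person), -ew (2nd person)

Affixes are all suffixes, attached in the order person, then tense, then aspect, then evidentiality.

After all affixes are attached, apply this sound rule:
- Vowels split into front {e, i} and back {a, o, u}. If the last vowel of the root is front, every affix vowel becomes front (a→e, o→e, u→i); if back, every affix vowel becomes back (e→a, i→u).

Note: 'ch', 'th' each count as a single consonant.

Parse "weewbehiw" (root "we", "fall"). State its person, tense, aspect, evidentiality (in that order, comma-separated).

Segment: we-ew-b-oh-uw.
person: -ew → 2nd person.
tense: -b → past.
aspect: -thaw/oh → habitual.
evidentiality: -uw → witnessed.

2nd person, past, habitual, witnessed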